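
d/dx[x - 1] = 1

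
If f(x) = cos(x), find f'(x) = -sin(x)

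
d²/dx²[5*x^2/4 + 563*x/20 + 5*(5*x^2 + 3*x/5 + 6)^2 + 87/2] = 1500*x^2 + 180*x + 6061/10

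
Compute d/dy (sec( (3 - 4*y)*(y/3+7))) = 8*y*tan(4*y^2/3 + 27*y - 21)*sec(4*y^2/3 + 27*y - 21)/3 + 27*tan(4*y^2/3 + 27*y - 21)*sec(4*y^2/3 + 27*y - 21)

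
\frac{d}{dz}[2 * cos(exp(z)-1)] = -2*exp(z)*sin(exp(z) - 1)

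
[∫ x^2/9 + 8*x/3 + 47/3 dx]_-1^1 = 848/27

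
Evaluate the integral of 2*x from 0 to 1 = 1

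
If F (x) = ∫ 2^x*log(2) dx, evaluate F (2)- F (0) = 3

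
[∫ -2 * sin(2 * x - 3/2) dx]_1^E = -cos(1/2) + cos(3/2 - 2*E)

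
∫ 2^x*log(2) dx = 2^x + C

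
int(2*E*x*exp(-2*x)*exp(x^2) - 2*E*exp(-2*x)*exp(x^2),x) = exp((x - 1)^2) + C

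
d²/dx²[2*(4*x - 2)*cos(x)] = -8*x*cos(x) - 16*sin(x) + 4*cos(x)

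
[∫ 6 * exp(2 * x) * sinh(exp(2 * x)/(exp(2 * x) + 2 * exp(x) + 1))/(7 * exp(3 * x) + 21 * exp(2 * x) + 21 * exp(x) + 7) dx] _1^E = -3*cosh(exp(2)/(1 + E)^2)/7 + 3*cosh(exp(2*E)/(1 + exp(E))^2)/7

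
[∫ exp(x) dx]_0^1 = -1 + E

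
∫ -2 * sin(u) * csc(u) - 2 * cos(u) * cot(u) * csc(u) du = 2/tan(u) + C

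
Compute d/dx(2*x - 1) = 2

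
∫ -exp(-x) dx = exp(-x) + C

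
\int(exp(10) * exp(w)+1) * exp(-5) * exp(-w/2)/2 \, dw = 2*sinh(w/2 + 5) + C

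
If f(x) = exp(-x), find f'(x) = -exp(-x)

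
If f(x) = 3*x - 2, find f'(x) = 3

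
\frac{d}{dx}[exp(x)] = exp(x)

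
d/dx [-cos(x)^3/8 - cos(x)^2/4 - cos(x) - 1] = (-3*sin(x)^2 + 4*cos(x) + 11)*sin(x)/8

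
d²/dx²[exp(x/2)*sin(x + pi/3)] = (-3*sin(x + pi/3)/4 + cos(x + pi/3))*exp(x/2)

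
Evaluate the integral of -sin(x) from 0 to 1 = -1 + cos(1)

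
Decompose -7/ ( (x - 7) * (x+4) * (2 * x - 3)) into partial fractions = 28/(121*(2*x - 3)) - 7/(121*(x + 4)) - 7/(121*(x - 7))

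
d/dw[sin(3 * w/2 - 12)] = 3*cos(3*w/2 - 12)/2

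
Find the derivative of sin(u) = cos(u)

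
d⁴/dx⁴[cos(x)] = cos(x)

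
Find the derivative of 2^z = 2^z*log(2)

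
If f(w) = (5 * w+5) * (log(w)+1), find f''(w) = (5*w - 5)/w^2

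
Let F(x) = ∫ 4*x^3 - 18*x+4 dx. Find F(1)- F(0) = -4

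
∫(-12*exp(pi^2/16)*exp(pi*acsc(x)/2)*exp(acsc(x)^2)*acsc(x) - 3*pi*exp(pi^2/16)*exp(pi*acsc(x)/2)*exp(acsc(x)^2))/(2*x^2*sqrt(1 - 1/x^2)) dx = 3*exp((4*acsc(x) + pi)^2/16) + C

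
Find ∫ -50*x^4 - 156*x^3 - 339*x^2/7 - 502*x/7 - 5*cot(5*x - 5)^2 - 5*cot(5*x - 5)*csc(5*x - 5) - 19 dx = -x*(5*x + 2)*(14*x^3 + 49*x^2 + 3*x + 49)/7 + cot(5*x - 5) + csc(5*x - 5) + C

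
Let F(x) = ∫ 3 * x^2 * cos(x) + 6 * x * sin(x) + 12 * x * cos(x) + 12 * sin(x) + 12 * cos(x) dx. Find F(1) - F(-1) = 30*sin(1)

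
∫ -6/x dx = -6*log(x) + C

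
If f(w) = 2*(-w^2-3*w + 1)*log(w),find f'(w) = (-4*w^2*log(w) - 2*w^2 - 6*w*log(w) - 6*w + 2)/w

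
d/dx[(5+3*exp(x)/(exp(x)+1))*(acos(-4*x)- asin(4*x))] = (3*exp(x)*acos(-4*x) - 3*exp(x)*asin(4*x))/(exp(2*x) + 2*exp(x) + 1)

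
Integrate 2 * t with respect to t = t^2 + C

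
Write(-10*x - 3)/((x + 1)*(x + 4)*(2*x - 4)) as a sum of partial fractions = 37/(36*(x + 4)) - 7/(18*(x + 1)) - 23/(36*(x - 2))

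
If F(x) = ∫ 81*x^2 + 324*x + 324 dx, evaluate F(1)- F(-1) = 702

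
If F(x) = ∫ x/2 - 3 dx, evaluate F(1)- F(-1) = -6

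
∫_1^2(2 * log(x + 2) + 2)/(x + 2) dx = -(1 + log(3))^2 + (1 + log(4))^2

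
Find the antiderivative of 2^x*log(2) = 2^x + C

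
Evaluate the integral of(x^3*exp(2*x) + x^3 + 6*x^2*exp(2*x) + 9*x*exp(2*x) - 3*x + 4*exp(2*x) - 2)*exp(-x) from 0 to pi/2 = (1 + pi/2)^3*(-exp(-pi/2) + exp(pi/2))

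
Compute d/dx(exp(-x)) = -exp(-x)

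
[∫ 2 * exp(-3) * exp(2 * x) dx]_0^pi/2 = -exp(-3) + exp(-3 + pi)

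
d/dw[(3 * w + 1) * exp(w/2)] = 3*w*exp(w/2)/2 + 7*exp(w/2)/2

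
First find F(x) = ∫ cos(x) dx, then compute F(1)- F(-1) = 2*sin(1)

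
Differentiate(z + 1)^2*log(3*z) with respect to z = (2*z^2*log(z) + z^2 + 2*z^2*log(3) + 2*z*log(z) + 2*z + 2*z*log(3) + 1)/z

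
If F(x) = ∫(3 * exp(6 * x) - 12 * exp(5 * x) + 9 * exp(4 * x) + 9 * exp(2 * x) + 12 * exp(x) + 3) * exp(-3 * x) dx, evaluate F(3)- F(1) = -(-2 - exp(-1) + E)^3 + (-2 - exp(-3) + exp(3))^3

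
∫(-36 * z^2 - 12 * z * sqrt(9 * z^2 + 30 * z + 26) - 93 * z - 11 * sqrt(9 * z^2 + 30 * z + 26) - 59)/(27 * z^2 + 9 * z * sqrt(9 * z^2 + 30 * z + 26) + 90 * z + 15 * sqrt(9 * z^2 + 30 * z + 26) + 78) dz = -4*z/3 + log(3*z + sqrt((3*z + 5)^2 + 1) + 5) + C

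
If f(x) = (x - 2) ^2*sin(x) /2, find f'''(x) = -x^2*cos(x)/2 - 3*x*sin(x) + 2*x*cos(x) + 6*sin(x) + cos(x)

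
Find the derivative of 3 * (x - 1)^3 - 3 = 9*x^2 - 18*x + 9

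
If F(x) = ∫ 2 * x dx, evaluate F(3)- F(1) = 8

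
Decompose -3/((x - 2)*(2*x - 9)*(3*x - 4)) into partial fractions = -27/(38*(3*x - 4)) - 12/(95*(2*x - 9)) + 3/(10*(x - 2))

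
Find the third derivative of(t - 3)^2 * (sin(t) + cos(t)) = t^2*sin(t) - t^2*cos(t) - 12*t*sin(t) + 21*sin(t) + 15*cos(t)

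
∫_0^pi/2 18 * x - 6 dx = -1 + (1 - 3*pi/2)^2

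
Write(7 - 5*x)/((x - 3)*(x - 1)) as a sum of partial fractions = -1/(x - 1) - 4/(x - 3)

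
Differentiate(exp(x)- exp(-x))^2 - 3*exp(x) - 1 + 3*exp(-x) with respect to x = (2*exp(4*x) - 3*exp(3*x) - 3*exp(x) - 2)*exp(-2*x)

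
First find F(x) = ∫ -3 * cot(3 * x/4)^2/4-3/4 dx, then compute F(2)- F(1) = -cot(3/4) + cot(3/2)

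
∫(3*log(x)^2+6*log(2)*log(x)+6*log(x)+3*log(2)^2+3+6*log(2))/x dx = (log(2*x) + 1)^3 + C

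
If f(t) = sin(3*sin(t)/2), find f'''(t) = 3*(18*sin(t)*sin(3*sin(t)/2) - 9*cos(t)^2*cos(3*sin(t)/2) - 4*cos(3*sin(t)/2))*cos(t)/8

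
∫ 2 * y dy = y^2 + C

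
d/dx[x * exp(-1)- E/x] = (x^2 + exp(2))*exp(-1)/x^2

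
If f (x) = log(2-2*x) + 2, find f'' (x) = -1/(x^2 - 2*x + 1)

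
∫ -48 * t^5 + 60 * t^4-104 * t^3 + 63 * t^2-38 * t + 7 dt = -8*t^6 + 12*t^5 - 26*t^4 + 21*t^3 - 19*t^2 + 7*t + C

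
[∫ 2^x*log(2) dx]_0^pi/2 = -1 + 2^(pi/2)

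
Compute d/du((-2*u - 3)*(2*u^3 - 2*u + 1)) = -16*u^3 - 18*u^2 + 8*u + 4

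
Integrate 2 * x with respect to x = x^2 + C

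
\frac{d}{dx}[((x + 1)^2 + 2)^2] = 4*x^3 + 12*x^2 + 20*x + 12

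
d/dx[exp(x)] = exp(x)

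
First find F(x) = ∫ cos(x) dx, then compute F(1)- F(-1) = 2*sin(1)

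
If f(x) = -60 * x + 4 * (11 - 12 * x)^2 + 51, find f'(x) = 1152*x - 1116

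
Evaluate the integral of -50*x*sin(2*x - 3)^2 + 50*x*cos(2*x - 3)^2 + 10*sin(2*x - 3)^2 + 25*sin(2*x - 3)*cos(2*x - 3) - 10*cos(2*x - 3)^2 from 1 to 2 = 65*sin(2)/2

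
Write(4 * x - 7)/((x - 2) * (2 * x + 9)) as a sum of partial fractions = 50/(13*(2*x + 9)) + 1/(13*(x - 2))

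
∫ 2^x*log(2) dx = 2^x + C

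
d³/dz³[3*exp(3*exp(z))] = 9*exp(z + 3*exp(z)) + 81*exp(2*z + 3*exp(z)) + 81*exp(3*z + 3*exp(z))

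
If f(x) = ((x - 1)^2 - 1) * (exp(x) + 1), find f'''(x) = x^2*exp(x) + 4*x*exp(x)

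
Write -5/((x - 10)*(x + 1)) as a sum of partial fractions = 5/(11*(x + 1)) - 5/(11*(x - 10))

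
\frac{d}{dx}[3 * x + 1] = 3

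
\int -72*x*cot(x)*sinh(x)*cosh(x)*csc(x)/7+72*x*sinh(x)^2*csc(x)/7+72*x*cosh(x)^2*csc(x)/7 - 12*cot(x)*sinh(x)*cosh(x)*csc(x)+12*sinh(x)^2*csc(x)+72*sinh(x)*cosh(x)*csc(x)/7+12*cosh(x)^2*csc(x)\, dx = 6*(6*x + 7)*sinh(2*x)*csc(x)/7 + C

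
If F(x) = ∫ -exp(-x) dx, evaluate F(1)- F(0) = -1 + exp(-1)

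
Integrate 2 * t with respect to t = t^2 + C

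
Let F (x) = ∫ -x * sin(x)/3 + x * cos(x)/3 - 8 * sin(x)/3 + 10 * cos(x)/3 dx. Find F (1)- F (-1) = 2*cos(1)/3 + 6*sin(1)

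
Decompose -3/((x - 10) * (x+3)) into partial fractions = 3/(13*(x + 3)) - 3/(13*(x - 10))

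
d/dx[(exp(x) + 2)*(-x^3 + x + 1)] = -x^3*exp(x) - 3*x^2*exp(x) - 6*x^2 + x*exp(x) + 2*exp(x) + 2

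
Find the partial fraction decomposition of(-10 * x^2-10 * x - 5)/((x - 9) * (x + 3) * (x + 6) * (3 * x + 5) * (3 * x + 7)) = -975/(1496*(3*x + 7)) + 435/(3328*(3*x + 5)) - 61/(1287*(x + 6)) + 65/(288*(x + 3)) - 181/(39168*(x - 9))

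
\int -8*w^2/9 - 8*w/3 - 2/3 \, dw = -8*w^3/27 - 4*w^2/3 - 2*w/3 + C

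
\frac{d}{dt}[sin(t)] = cos(t)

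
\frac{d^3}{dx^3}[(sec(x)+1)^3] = 3*(-1 - 8/cos(x) - 3/cos(x)^2 + 24/cos(x)^3 + 20/cos(x)^4)*sin(x)/cos(x)^2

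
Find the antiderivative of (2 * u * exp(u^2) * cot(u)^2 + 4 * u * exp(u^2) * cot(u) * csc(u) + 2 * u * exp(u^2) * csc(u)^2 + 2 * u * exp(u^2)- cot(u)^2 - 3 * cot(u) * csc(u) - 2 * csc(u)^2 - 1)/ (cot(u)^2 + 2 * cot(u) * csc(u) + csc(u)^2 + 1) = -2*u + exp(u^2) + acot(cot(u) + csc(u)) + C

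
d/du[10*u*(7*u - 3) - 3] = 140*u - 30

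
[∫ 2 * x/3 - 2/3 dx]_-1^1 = -4/3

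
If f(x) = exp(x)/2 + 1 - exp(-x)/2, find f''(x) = (exp(2*x) - 1)*exp(-x)/2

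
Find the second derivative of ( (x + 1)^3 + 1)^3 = 72*x^7 + 504*x^6 + 1512*x^5 + 2610*x^4 + 2880*x^3 + 2052*x^2 + 882*x + 180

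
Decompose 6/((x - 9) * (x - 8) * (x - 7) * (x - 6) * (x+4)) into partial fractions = 1/(2860*(x + 4)) - 1/(10*(x - 6)) + 3/(11*(x - 7)) - 1/(4*(x - 8)) + 1/(13*(x - 9))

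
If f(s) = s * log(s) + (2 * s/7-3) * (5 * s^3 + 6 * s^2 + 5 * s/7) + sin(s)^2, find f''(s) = (840*s^3 - 3906*s^2 - 196*s*sin(s)^2 - 1646*s + 49)/(49*s)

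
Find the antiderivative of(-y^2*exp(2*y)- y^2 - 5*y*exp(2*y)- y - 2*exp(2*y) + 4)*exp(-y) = -2*(y^2 + 3*y - 1)*sinh(y) + C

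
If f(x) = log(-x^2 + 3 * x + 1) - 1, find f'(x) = (2*x - 3)/(x^2 - 3*x - 1)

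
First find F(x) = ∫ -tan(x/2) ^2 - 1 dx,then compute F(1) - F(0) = -2*tan(1/2)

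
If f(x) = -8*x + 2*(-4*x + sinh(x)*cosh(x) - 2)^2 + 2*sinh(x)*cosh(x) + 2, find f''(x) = -32*x*sinh(2*x) + 8*(cosh(2*x) - 1)^2 - 12*sinh(2*x) - 16*cosh(2*x) + 52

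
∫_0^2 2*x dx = 4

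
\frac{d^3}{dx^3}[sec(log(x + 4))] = (25*sin(log(x + 4)) + sin(3*log(x + 4)) - 15*cos(log(x + 4)) + 3*cos(3*log(x + 4)))/((cos(2*log(x + 4)) + 1)^2*(x^3 + 12*x^2 + 48*x + 64))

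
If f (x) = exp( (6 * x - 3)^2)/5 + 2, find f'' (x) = 5184*x^2*exp(36*x^2 - 36*x + 9)/5 - 5184*x*exp(36*x^2 - 36*x + 9)/5 + 1368*exp(36*x^2 - 36*x + 9)/5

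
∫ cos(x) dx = sin(x) + C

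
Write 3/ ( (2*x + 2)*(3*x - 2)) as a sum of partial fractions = 9/(10*(3*x - 2)) - 3/(10*(x + 1))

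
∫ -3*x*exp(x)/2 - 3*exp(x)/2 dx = -3*x*exp(x)/2 + C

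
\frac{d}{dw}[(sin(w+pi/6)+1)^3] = 3*sin(w + pi/6)^2*cos(w + pi/6) + 3*sin(2*w + pi/3) + 3*cos(w + pi/6)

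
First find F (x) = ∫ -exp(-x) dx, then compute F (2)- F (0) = -1 + exp(-2)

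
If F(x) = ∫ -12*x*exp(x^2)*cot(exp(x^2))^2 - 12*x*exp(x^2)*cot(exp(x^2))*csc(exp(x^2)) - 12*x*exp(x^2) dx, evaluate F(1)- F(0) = 6*cot(E) - 6*csc(1) - 6*cot(1) + 6*csc(E)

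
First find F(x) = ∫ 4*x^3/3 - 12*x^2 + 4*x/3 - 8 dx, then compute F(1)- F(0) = -11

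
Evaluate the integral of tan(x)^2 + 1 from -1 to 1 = 2*tan(1)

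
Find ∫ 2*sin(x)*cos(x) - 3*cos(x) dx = (sin(x) - 3)*sin(x) + C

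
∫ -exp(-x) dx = exp(-x) + C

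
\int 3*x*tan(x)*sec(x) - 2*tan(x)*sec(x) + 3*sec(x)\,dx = (3*x - 2)*sec(x) + C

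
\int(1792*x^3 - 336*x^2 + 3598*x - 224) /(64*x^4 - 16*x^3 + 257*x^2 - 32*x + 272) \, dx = 7*log((8*x^2 - x + 16)^2/16 + 1) + C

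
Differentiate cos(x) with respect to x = -sin(x)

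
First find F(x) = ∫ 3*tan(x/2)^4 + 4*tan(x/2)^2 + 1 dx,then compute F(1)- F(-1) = 4*tan(1/2)^3 + 4*tan(1/2)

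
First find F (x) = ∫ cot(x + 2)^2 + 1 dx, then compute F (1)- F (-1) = cot(1) - cot(3)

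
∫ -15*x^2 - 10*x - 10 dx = -5*x^3 - 5*x^2 - 10*x + C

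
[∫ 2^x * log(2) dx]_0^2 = 3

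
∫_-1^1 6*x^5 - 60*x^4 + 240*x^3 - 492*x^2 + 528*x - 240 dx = -832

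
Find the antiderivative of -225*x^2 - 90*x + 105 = -75*x^3 - 45*x^2 + 105*x + C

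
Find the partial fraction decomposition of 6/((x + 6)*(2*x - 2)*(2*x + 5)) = -12/(49*(2*x + 5)) + 3/(49*(x + 6)) + 3/(49*(x - 1))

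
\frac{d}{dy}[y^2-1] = 2*y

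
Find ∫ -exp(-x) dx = exp(-x) + C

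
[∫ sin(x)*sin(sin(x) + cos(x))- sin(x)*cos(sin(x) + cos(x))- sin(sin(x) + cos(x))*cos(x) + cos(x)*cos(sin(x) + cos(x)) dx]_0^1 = sqrt(2)*(-sin(pi/4 + 1) + sin(pi/4 + sqrt(2)*sin(pi/4 + 1)))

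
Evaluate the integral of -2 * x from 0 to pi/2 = -pi^2/4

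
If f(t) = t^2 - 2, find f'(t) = 2*t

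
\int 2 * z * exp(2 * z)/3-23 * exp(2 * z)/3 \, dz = (z - 12)*exp(2*z)/3 + C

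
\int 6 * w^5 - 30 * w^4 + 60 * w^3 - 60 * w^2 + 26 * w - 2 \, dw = w^6 - 6*w^5 + 15*w^4 - 20*w^3 + 13*w^2 - 2*w + C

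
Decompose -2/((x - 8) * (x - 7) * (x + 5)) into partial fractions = -1/(78*(x + 5)) + 1/(6*(x - 7)) - 2/(13*(x - 8))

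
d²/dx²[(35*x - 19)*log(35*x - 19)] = 1225/(35*x - 19)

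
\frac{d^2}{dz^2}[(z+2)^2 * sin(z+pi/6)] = -z^2*sin(z + pi/6) + 4*sqrt(2)*z*cos(z + 5*pi/12) - 2*sin(z + pi/6) + 8*cos(z + pi/6)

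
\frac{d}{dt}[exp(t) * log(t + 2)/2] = (t*exp(t)*log(t + 2) + 2*exp(t)*log(t + 2) + exp(t))/(2*t + 4)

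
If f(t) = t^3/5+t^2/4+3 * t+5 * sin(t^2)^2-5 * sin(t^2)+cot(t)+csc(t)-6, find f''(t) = -80*t^2*sin(t^2)^2 + 20*t^2*sin(t^2) + 40*t^2 + 6*t/5 + 20*sin(t^2)*cos(t^2) - 10*cos(t^2) + 1/2 - 1/sin(t) + 2*cos(t)/sin(t)^3 + 2/sin(t)^3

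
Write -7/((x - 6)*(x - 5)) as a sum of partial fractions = 7/(x - 5) - 7/(x - 6)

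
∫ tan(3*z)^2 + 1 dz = tan(3*z)/3 + C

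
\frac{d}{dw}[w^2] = 2*w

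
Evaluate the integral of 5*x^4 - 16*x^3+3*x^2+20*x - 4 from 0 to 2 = 8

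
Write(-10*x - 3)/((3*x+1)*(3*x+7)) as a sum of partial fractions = -61/(18*(3*x + 7)) + 1/(18*(3*x + 1))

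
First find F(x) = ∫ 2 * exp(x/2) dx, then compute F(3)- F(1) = -4*exp(1/2) + 4*exp(3/2)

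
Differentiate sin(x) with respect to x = cos(x)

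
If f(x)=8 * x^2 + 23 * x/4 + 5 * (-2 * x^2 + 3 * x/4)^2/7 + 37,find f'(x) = 80*x^3/7 - 45*x^2/7 + 941*x/56 + 23/4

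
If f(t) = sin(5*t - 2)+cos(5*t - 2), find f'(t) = 5*sqrt(2)*cos(5*t - 2 + pi/4)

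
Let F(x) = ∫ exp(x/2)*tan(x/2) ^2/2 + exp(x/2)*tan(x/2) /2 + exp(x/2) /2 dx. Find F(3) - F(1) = (-tan(1/2) + E*tan(3/2))*exp(1/2)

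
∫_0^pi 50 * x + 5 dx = 6 + (-2 + 5*pi)*(3 + 5*pi)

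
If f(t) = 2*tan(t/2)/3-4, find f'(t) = 1/(3*cos(t/2)^2)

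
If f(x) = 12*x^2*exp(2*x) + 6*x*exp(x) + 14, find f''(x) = 48*x^2*exp(2*x) + 96*x*exp(2*x) + 6*x*exp(x) + 24*exp(2*x) + 12*exp(x)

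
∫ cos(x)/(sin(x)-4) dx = log(4 - sin(x)) + C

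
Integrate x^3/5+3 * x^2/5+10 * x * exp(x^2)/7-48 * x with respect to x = x^2*(x - 20)*(x + 24)/20 + 5*exp(x^2)/7 + C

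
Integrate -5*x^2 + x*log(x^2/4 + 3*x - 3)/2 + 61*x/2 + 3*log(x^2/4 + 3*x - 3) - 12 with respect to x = -5*x^3/3 + 15*x^2 - 15*x + (x^2 + 12*x - 12)*log(x^2/4 + 3*x - 3)/4 + C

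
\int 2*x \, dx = x^2 + C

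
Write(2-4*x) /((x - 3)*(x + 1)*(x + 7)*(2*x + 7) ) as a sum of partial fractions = 128/(455*(2*x + 7)) - 1/(14*(x + 7)) - 1/(20*(x + 1)) - 1/(52*(x - 3))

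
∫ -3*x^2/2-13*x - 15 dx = -x^3/2 - 13*x^2/2 - 15*x + C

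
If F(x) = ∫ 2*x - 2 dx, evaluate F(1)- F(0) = -1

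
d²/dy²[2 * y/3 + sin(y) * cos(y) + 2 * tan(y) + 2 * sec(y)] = -2*sin(2*y) + 4*tan(y)^3 + 4*tan(y)^2*sec(y) + 4*tan(y) + 2*sec(y)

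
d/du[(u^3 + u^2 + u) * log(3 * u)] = 3*u^2*log(u) + u^2 + 3*u^2*log(3) + 2*u*log(u) + u + 2*u*log(3) + log(u) + 1 + log(3)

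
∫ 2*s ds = s^2 + C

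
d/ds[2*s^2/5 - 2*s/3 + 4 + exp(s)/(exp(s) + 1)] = (12*s*exp(2*s) + 24*s*exp(s) + 12*s - 10*exp(2*s) - 5*exp(s) - 10)/(15*exp(2*s) + 30*exp(s) + 15)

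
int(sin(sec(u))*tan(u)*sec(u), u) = -cos(sec(u)) + C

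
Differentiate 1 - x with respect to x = -1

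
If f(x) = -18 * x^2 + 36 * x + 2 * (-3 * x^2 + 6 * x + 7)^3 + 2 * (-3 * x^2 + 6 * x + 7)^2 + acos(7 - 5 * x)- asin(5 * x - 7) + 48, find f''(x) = -1620*x^4 + 6480*x^3 - 3024*x^2 - 6912*x + 1200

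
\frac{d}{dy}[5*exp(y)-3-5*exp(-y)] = (5*exp(2*y) + 5)*exp(-y)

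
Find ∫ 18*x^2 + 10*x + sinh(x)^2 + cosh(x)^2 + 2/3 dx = 6*x^3 + 5*x^2 + 2*x/3 + sinh(2*x)/2 + C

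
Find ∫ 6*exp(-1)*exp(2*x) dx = 3*exp(2*x - 1) + C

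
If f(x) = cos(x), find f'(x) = -sin(x)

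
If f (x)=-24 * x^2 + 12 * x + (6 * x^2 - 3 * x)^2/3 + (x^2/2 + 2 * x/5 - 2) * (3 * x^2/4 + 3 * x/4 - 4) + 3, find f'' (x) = 297*x^2/2 - 1359*x/20 - 242/5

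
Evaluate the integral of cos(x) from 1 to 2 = -sin(1) + sin(2)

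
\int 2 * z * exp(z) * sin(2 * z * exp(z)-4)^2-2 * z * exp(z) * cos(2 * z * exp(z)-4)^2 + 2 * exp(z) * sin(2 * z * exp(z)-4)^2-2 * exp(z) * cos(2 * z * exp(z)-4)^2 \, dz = -sin(4*z*exp(z) - 8)/2 + C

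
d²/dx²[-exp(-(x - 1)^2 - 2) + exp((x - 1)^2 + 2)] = (4*x^2*exp(2*x^2 - 4*x + 6) - 4*x^2 - 8*x*exp(2*x^2 - 4*x + 6) + 8*x + 6*exp(2*x^2 - 4*x + 6) - 2)*exp(-x^2 + 2*x - 3)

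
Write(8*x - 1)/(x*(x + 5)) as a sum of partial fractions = 41/(5*(x + 5)) - 1/(5*x)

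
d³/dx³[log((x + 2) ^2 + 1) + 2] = (4*x^3 + 24*x^2 + 36*x + 8)/(x^6 + 12*x^5 + 63*x^4 + 184*x^3 + 315*x^2 + 300*x + 125)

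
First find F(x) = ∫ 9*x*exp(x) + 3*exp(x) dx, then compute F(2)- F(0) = 6 + 12*exp(2)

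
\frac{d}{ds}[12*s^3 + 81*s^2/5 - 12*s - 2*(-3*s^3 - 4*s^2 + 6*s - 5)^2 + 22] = -108*s^5 - 240*s^4 + 160*s^3 + 144*s^2 - 1358*s/5 + 108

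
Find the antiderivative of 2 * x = x^2 + C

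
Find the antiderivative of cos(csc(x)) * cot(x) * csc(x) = -sin(csc(x)) + C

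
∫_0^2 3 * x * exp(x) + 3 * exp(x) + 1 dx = 2 + 6*exp(2)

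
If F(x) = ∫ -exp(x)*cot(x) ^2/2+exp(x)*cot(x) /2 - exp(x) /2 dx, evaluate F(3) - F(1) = exp(3)*cot(3)/2 - E*cot(1)/2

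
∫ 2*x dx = x^2 + C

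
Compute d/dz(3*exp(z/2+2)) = 3*exp(z/2 + 2)/2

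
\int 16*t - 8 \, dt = 8*t^2 - 8*t + C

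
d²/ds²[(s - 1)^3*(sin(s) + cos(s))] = -s^3*sin(s) - s^3*cos(s) - 3*s^2*sin(s) + 9*s^2*cos(s) + 15*s*sin(s) - 9*s*cos(s) - 11*sin(s) + cos(s)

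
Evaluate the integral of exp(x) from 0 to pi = -1 + exp(pi)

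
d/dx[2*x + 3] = 2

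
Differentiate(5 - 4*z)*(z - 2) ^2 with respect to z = -12*z^2 + 42*z - 36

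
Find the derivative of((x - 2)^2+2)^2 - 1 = 4*x^3 - 24*x^2 + 56*x - 48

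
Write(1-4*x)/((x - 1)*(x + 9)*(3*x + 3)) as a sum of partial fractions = 37/(240*(x + 9)) - 5/(48*(x + 1)) - 1/(20*(x - 1))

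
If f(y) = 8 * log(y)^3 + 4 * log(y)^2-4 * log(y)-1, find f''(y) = (-24*log(y)^2 + 40*log(y) + 12)/y^2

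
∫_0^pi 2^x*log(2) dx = -1 + 2^pi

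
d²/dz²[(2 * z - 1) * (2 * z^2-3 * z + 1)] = 24*z - 16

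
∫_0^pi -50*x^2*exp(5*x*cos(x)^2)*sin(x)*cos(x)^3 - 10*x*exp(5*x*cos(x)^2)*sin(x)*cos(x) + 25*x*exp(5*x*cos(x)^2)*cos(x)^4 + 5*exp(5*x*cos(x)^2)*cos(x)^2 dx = 5*pi*exp(5*pi)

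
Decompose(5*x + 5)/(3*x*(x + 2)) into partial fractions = 5/(6*(x + 2)) + 5/(6*x)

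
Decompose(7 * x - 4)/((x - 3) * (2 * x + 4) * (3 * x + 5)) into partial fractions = 141/(28*(3*x + 5)) - 9/(5*(x + 2)) + 17/(140*(x - 3))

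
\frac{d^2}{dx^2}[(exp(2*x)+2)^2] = 16*exp(4*x) + 16*exp(2*x)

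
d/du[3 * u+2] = 3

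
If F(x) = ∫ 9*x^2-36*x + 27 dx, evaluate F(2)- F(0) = 6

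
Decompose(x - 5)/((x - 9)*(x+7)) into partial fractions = 3/(4*(x + 7)) + 1/(4*(x - 9))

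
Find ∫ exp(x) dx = exp(x) + C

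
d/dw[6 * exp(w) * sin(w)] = 6*sqrt(2)*exp(w)*sin(w + pi/4)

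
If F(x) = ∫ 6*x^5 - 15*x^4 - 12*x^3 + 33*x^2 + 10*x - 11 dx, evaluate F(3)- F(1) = 66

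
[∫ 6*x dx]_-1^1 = 0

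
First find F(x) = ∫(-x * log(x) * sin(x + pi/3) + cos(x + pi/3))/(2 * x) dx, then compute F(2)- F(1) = log(2)*cos(pi/3 + 2)/2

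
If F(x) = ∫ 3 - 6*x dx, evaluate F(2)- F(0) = -6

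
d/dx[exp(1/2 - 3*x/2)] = -3*exp(1/2 - 3*x/2)/2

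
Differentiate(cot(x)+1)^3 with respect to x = -3*(1 + tan(x)^(-2))*(tan(x) + 1)^2/tan(x)^2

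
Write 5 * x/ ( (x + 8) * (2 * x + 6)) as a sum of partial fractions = 4/(x + 8) - 3/(2*(x + 3))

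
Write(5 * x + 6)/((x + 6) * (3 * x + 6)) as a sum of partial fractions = 2/(x + 6) - 1/(3*(x + 2))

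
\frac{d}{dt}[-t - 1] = -1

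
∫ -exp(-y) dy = exp(-y) + C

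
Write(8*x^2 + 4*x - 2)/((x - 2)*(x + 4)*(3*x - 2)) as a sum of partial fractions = -19/(28*(3*x - 2)) + 55/(42*(x + 4)) + 19/(12*(x - 2))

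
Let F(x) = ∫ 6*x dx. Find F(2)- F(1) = 9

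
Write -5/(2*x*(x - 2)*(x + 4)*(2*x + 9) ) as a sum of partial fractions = 20/(117*(2*x + 9)) - 5/(48*(x + 4)) - 5/(312*(x - 2)) + 5/(144*x)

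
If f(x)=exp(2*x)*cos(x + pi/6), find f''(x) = (-4*sin(x + pi/6) + 3*cos(x + pi/6))*exp(2*x)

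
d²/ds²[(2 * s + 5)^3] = 48*s + 120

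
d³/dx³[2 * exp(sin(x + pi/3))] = (sin(x)^2 - sqrt(3)*sin(x)*cos(x) - 6*sin(x + pi/3) - 3/2)*exp(sqrt(3)*cos(x)/2)*exp(sin(x)/2)*cos(x + pi/3)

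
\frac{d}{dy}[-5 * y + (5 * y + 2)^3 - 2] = 375*y^2 + 300*y + 55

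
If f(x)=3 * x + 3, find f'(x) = 3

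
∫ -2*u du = -u^2 + C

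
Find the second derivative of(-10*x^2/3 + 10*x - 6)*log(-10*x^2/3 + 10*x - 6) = (-100*x^2*log(-5*x^2/3 + 5*x - 3) - 300*x^2 - 100*x^2*log(2) + 300*x*log(-5*x^2/3 + 5*x - 3) + 300*x*log(2) + 900*x - 180*log(-5*x^2/3 + 5*x - 3) - 630 - 180*log(2))/(15*x^2 - 45*x + 27)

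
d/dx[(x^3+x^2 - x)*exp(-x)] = (-x^3 + 2*x^2 + 3*x - 1)*exp(-x)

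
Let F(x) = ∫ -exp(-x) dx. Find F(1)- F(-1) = -E + exp(-1)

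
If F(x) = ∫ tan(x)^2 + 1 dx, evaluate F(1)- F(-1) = 2*tan(1)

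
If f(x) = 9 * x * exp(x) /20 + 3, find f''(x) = 9*x*exp(x)/20 + 9*exp(x)/10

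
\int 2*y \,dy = y^2 + C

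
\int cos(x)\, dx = sin(x) + C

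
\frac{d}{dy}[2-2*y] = -2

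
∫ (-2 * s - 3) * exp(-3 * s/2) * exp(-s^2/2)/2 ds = exp(-s*(s + 3)/2) + C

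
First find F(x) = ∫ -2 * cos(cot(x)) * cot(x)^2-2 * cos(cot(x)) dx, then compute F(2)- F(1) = -2*sin(cot(1)) + 2*sin(cot(2))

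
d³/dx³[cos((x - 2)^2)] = 8*x^3*sin(x^2 - 4*x + 4) - 48*x^2*sin(x^2 - 4*x + 4) + 96*x*sin(x^2 - 4*x + 4) - 12*x*cos(x^2 - 4*x + 4) - 64*sin(x^2 - 4*x + 4) + 24*cos(x^2 - 4*x + 4)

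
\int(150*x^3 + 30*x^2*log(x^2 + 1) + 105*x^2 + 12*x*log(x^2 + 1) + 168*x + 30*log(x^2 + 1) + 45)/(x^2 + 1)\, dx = -15*x + 3*(5*x + log(x^2 + 1) + 2)^2 - 3*log(x^2 + 1) + C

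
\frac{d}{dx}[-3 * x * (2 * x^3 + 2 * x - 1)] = -24*x^3 - 12*x + 3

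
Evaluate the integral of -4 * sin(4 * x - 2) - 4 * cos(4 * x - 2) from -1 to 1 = -cos(6) - sin(2) + cos(2) - sin(6)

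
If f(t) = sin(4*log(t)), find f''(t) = (-16*sin(4*log(t)) - 4*cos(4*log(t)))/t^2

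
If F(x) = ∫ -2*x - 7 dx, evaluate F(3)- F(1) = -22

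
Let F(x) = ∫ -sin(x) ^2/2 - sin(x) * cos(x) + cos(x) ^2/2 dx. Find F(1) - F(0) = -1/4 + sqrt(2)*sin(pi/4 + 2)/4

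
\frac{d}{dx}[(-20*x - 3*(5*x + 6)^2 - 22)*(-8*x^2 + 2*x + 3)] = 2400*x^3 + 4350*x^2 + 830*x - 860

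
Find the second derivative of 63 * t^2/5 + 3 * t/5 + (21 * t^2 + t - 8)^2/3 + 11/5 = 1764*t^2 + 84*t - 2972/15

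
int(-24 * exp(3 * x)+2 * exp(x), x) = (2 - 8*exp(2*x))*exp(x) + C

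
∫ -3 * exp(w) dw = -3*exp(w) + C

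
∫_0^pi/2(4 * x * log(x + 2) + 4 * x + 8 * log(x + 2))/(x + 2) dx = 2*pi*log(pi/2 + 2)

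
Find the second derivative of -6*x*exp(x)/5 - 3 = -6*x*exp(x)/5 - 12*exp(x)/5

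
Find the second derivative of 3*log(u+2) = -3/(u^2 + 4*u + 4)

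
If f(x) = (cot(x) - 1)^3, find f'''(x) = -60*cot(x)^6 + 72*cot(x)^5 - 132*cot(x)^4 + 120*cot(x)^3 - 84*cot(x)^2 + 48*cot(x) - 12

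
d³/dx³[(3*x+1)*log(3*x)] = (2 - 3*x)/x^3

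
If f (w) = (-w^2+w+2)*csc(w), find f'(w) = (w^2*cos(w)/sin(w) - 2*w - w*cos(w)/sin(w) + 1 - 2*cos(w)/sin(w))/sin(w)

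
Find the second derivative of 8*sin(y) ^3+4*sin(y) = -72*sin(y)^3 + 44*sin(y)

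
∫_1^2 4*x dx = 6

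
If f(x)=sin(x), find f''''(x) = sin(x)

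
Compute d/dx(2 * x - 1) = 2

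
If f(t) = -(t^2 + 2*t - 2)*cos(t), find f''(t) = t^2*cos(t) + 4*t*sin(t) + 2*t*cos(t) + 4*sin(t) - 4*cos(t)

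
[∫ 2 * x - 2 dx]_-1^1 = -4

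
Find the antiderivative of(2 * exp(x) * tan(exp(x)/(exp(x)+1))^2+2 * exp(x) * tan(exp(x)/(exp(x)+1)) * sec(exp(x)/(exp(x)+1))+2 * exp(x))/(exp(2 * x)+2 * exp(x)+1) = 2*tan(exp(x)/(exp(x) + 1)) + 2/cos(exp(x)/(exp(x) + 1)) + C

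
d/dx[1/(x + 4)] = -1/(x^2 + 8*x + 16)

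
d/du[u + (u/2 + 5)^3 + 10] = 3*u^2/8 + 15*u/2 + 77/2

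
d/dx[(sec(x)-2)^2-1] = 2*(-2 + 1/cos(x))*sin(x)/cos(x)^2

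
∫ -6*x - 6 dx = -3*x^2 - 6*x + C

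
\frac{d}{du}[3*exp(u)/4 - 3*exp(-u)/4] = (3*exp(2*u) + 3)*exp(-u)/4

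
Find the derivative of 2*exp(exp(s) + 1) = 2*exp(s + exp(s) + 1)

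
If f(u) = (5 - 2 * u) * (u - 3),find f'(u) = 11 - 4*u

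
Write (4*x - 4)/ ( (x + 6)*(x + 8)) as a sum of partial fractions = 18/(x + 8) - 14/(x + 6)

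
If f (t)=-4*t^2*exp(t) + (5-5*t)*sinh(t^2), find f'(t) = -4*t^2*exp(t) - 10*t^2*cosh(t^2) - 8*t*exp(t) + 10*t*cosh(t^2) - 5*sinh(t^2)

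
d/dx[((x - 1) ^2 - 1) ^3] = 6*x^5 - 30*x^4 + 48*x^3 - 24*x^2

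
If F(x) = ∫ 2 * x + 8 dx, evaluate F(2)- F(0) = 20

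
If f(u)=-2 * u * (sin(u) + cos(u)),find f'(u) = -2*sqrt(2)*(u*cos(u + pi/4) + sin(u + pi/4))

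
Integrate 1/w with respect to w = log(w) + C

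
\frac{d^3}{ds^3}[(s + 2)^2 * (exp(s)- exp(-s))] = (s^2*exp(2*s) + s^2 + 10*s*exp(2*s) - 2*s + 22*exp(2*s) - 2)*exp(-s)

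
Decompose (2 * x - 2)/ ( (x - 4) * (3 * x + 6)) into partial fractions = 1/(3*(x + 2)) + 1/(3*(x - 4))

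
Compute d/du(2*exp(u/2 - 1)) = exp(u/2 - 1)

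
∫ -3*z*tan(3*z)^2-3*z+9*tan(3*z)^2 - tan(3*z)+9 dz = (3 - z)*tan(3*z) + C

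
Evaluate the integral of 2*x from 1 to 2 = 3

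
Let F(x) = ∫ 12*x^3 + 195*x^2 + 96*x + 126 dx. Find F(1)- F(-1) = 382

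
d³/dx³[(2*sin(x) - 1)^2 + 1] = -16*sin(2*x) + 4*cos(x)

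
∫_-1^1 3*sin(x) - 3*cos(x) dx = -6*sin(1)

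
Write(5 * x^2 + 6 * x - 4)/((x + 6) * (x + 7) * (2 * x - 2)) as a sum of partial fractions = 199/(16*(x + 7)) - 10/(x + 6) + 1/(16*(x - 1))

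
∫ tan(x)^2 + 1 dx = tan(x) + C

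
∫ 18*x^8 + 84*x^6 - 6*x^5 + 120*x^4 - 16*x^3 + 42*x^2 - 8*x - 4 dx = 2*x^9 + 12*x^7 - x^6 + 24*x^5 - 4*x^4 + 14*x^3 - 4*x^2 - 4*x + C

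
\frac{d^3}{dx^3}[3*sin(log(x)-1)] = 3*(3*sin(log(x) - 1) + cos(log(x) - 1))/x^3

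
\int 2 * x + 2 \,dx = x^2 + 2*x + C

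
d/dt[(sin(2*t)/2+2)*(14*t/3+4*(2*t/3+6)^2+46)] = 16*t^2*cos(2*t)/9 + 16*t*sin(2*t)/9 + 110*t*cos(2*t)/3 + 64*t/9 + 55*sin(2*t)/3 + 190*cos(2*t) + 220/3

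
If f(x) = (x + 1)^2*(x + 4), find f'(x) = 3*x^2 + 12*x + 9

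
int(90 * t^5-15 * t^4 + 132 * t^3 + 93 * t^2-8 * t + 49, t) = 15*t^6 - 3*t^5 + 33*t^4 + 31*t^3 - 4*t^2 + 49*t + C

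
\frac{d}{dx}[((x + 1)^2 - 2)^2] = 4*x^3 + 12*x^2 + 4*x - 4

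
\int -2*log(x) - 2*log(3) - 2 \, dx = -2*x*log(3*x) + C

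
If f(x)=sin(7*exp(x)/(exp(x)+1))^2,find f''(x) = 7*(-exp(2*x)*sin(14*exp(x)/(exp(x) + 1)) + 14*exp(x)*cos(14*exp(x)/(exp(x) + 1)) + sin(14*exp(x)/(exp(x) + 1)))*exp(x)/(exp(4*x) + 4*exp(3*x) + 6*exp(2*x) + 4*exp(x) + 1)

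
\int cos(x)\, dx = sin(x) + C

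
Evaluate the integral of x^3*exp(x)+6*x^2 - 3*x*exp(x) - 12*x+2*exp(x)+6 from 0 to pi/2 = (-1 + pi/2)^3*(2 + exp(pi/2)) + 3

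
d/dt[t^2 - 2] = 2*t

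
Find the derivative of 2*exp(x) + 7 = 2*exp(x)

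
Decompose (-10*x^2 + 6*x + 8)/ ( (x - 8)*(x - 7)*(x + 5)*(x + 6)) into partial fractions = 194/(91*(x + 6)) - 68/(39*(x + 5)) + 110/(39*(x - 7)) - 292/(91*(x - 8))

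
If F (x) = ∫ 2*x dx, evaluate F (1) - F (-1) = 0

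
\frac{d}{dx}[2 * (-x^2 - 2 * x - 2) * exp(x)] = -2*x^2*exp(x) - 8*x*exp(x) - 8*exp(x)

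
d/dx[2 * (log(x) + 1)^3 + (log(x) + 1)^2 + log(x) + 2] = (6*log(x)^2 + 14*log(x) + 9)/x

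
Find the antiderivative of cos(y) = sin(y) + C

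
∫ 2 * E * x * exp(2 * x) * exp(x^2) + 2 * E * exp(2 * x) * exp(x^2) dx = exp((x + 1)^2) + C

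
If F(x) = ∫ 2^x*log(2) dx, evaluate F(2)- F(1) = 2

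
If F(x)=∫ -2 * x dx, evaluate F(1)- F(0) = -1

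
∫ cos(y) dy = sin(y) + C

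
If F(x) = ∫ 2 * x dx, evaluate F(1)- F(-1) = 0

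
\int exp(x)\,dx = exp(x) + C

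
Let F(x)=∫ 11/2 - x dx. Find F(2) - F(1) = 4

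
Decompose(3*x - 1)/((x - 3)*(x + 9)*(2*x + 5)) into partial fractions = 34/(143*(2*x + 5)) - 7/(39*(x + 9)) + 2/(33*(x - 3))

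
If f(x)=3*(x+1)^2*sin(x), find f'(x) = 3*x^2*cos(x) + 6*x*sin(x) + 6*x*cos(x) + 6*sin(x) + 3*cos(x)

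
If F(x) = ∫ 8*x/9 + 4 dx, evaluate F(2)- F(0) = 88/9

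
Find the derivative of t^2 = 2*t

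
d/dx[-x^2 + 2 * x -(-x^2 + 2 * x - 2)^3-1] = 6*x^5 - 30*x^4 + 72*x^3 - 96*x^2 + 70*x - 22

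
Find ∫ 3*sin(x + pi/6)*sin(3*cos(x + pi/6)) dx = cos(3*cos(x + pi/6)) + C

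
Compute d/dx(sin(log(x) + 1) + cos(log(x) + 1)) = sqrt(2)*cos(log(x) + pi/4 + 1)/x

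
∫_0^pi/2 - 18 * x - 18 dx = -(4 + 3*pi/2)^2 + 3*pi + 16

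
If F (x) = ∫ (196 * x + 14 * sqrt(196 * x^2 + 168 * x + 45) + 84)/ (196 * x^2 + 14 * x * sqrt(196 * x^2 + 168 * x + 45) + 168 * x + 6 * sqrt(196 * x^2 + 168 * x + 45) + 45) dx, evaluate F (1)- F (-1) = -log(-8/3 + sqrt(73)/3) + log(20/3 + sqrt(409)/3)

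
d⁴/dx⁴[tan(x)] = 24*tan(x)^5 + 40*tan(x)^3 + 16*tan(x)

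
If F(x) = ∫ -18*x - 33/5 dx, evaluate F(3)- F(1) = -426/5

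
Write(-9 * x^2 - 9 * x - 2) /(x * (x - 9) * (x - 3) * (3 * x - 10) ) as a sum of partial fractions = 1782/(85*(3*x - 10)) - 55/(9*(x - 3)) - 406/(459*(x - 9)) + 1/(135*x)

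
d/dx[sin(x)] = cos(x)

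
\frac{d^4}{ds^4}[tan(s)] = 24*tan(s)^5 + 40*tan(s)^3 + 16*tan(s)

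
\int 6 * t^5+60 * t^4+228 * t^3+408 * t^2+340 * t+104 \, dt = t^6 + 12*t^5 + 57*t^4 + 136*t^3 + 170*t^2 + 104*t + C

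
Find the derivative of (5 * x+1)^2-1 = 50*x + 10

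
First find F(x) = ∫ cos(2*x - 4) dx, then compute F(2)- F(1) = sin(2)/2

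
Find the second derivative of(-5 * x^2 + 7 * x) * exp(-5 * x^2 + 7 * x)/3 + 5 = -500*x^4*exp(-5*x^2 + 7*x)/3 + 1400*x^3*exp(-5*x^2 + 7*x)/3 - 325*x^2*exp(-5*x^2 + 7*x) - 7*x*exp(-5*x^2 + 7*x)/3 + 88*exp(-5*x^2 + 7*x)/3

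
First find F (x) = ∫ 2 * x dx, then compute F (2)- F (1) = 3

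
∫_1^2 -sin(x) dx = -cos(1) + cos(2)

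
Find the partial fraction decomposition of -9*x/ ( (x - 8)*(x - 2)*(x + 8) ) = 9/(20*(x + 8)) + 3/(10*(x - 2)) - 3/(4*(x - 8))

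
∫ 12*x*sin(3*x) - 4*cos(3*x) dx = -4*x*cos(3*x) + C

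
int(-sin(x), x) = cos(x) + C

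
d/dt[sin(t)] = cos(t)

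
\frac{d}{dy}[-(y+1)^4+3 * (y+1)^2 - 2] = -4*y^3 - 12*y^2 - 6*y + 2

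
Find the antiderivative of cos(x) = sin(x) + C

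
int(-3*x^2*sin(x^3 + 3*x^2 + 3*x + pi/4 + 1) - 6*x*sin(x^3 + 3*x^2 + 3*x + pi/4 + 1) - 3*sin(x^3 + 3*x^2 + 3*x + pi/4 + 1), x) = cos((x + 1)^3 + pi/4) + C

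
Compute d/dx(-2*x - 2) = -2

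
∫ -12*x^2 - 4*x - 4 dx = -4*x^3 - 2*x^2 - 4*x + C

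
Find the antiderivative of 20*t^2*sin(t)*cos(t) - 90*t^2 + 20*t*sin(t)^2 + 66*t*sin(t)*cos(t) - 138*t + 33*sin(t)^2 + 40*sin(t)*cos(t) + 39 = (2*t + 5)*(5*t + 4)*(-3*t + sin(t)^2 + 3) + C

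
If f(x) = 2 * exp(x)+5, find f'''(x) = 2*exp(x)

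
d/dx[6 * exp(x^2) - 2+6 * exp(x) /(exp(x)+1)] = (12*x*exp(x^2) + 24*x*exp(x^2 + x) + 12*x*exp(x^2 + 2*x) + 6*exp(x))/(exp(2*x) + 2*exp(x) + 1)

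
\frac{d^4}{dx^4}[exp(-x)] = exp(-x)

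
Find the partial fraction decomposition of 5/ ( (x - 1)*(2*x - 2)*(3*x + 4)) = 45/(98*(3*x + 4)) - 15/(98*(x - 1)) + 5/(14*(x - 1)^2)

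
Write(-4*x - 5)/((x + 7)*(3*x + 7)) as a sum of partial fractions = 13/(14*(3*x + 7)) - 23/(14*(x + 7))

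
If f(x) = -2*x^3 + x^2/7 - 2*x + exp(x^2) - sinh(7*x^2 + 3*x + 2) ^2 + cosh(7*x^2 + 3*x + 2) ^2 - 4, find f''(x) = 4*x^2*exp(x^2) - 12*x + 2*exp(x^2) + 2/7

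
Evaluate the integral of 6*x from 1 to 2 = 9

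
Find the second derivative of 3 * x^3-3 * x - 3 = 18*x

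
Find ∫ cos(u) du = sin(u) + C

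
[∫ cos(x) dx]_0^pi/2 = 1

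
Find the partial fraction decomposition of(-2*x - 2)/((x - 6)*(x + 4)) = -3/(5*(x + 4)) - 7/(5*(x - 6))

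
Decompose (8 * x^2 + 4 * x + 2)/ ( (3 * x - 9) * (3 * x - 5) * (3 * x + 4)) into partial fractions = 98/(1053*(3*x + 4)) - 139/(162*(3*x - 5)) + 43/(78*(x - 3))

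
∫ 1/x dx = log(4*x) + C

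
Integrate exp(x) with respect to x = exp(x) + C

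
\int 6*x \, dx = 3*x^2 + C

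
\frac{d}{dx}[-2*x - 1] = -2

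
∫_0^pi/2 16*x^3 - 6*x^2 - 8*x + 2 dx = (-2 + 2*pi)*(-pi/2 + pi^3/8)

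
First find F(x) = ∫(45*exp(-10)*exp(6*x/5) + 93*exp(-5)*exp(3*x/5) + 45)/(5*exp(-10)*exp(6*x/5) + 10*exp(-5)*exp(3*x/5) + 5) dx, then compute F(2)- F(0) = -exp(-5)/(exp(-5) + 1) + exp(-19/5)/(exp(-19/5) + 1) + 18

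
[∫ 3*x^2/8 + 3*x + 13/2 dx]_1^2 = 95/8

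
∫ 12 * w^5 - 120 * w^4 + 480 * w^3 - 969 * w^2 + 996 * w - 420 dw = 2*w^6 - 24*w^5 + 120*w^4 - 323*w^3 + 498*w^2 - 420*w + C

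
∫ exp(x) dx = exp(x) + C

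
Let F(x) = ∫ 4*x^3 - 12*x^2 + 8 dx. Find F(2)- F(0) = 0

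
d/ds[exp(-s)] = -exp(-s)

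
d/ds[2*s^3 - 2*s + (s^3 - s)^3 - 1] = 9*s^8 - 21*s^6 + 15*s^4 + 3*s^2 - 2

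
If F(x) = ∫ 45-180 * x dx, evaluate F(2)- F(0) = -270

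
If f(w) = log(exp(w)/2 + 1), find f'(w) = exp(w)/(exp(w) + 2)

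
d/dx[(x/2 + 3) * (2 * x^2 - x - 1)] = 3*x^2 + 11*x - 7/2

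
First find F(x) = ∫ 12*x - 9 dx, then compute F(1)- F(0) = -3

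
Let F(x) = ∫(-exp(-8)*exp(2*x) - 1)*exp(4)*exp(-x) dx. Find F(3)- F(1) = -exp(3) - exp(-1) + exp(-3) + E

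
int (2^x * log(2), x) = 2^x + C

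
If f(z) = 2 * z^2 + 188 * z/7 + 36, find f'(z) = 4*z + 188/7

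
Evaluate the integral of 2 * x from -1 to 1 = 0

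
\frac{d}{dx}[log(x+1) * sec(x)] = (x*log(x + 1)*tan(x)*sec(x) + log(x + 1)*tan(x)*sec(x) + sec(x))/(x + 1)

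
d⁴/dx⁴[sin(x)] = sin(x)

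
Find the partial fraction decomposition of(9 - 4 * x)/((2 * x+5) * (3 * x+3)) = -38/(9*(2*x + 5)) + 13/(9*(x + 1))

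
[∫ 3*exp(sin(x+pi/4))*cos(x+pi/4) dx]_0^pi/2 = 0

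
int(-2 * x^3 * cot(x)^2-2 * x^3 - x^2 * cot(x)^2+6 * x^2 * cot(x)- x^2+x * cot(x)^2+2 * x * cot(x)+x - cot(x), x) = x*(2*x^2 + x - 1)*cot(x) + C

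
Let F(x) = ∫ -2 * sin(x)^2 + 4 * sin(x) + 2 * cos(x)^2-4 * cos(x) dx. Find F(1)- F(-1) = 4*(-2 + cos(1))*sin(1)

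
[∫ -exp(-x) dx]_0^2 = -1 + exp(-2)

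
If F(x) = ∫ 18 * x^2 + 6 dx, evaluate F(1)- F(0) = 12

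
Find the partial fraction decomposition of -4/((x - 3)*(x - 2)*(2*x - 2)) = -1/(x - 1) + 2/(x - 2) - 1/(x - 3)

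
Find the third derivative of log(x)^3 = (6*log(x)^2 - 18*log(x) + 6)/x^3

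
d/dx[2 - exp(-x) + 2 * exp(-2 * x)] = (exp(x) - 4)*exp(-2*x)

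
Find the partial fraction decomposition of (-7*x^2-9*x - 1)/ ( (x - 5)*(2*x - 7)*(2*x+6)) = 473/(78*(2*x - 7)) - 37/(208*(x + 3)) - 221/(48*(x - 5))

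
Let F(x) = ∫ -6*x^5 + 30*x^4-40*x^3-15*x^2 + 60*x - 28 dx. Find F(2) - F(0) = -8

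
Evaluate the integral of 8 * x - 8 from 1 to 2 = 4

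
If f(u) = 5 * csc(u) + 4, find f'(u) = -5*cot(u)*csc(u)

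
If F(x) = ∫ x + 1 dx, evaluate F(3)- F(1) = 6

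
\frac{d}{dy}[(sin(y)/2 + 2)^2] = (sin(y)/2 + 2)*cos(y)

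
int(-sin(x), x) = cos(x) + C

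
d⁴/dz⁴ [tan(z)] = 24*tan(z)^5 + 40*tan(z)^3 + 16*tan(z)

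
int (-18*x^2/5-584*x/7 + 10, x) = -6*x^3/5 - 292*x^2/7 + 10*x + C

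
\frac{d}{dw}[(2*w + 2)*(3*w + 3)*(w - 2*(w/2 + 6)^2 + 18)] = -12*w^3 - 216*w^2 - 918*w - 714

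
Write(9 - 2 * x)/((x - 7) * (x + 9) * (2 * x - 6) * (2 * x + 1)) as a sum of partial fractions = 8/(357*(2*x + 1)) - 9/(2176*(x + 9)) - 1/(224*(x - 3)) - 1/(384*(x - 7))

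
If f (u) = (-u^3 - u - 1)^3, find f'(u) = -9*u^8 - 21*u^6 - 18*u^5 - 15*u^4 - 24*u^3 - 12*u^2 - 6*u - 3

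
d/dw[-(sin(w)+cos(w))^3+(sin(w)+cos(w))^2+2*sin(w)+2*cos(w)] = -3*sqrt(2)*sin(3*w + pi/4)/2 + 2*cos(2*w) + sqrt(2)*cos(w + pi/4)/2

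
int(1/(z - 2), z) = log(6 - 3*z) + C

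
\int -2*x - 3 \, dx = -x^2 - 3*x + C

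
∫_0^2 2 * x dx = 4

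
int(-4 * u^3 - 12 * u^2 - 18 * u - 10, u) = -u^4 - 4*u^3 - 9*u^2 - 10*u + C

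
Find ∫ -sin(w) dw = cos(w) + C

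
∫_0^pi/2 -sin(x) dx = -1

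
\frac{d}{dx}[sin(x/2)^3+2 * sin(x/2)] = (5 - 3*cos(x/2)^2)*cos(x/2)/2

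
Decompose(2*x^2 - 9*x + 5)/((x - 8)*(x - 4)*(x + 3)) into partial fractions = 50/(77*(x + 3)) - 1/(28*(x - 4)) + 61/(44*(x - 8))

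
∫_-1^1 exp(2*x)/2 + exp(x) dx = -(exp(-1)/2 + 1)^2 + (1 + E/2)^2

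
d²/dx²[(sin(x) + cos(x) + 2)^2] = -4*sin(2*x) - 4*sqrt(2)*sin(x + pi/4)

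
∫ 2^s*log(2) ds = 2^s + C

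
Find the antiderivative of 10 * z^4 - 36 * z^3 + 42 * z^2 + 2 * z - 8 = 2*z^5 - 9*z^4 + 14*z^3 + z^2 - 8*z + C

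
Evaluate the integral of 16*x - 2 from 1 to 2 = 22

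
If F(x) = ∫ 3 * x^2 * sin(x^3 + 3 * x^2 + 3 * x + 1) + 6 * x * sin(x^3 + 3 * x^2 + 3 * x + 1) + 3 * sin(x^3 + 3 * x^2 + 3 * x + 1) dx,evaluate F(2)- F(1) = cos(8) - cos(27)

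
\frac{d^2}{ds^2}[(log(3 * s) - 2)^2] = (-2*log(s) - 2*log(3) + 6)/s^2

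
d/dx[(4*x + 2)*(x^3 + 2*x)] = 16*x^3 + 6*x^2 + 16*x + 4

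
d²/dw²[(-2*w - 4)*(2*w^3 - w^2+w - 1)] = -48*w^2 - 36*w + 4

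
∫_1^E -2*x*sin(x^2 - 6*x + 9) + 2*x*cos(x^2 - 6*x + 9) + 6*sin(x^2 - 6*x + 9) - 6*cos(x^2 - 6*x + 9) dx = sin((-3 + E)^2) - cos(4) - sin(4) + cos((-3 + E)^2)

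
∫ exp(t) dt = exp(t) + C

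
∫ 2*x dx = x^2 + C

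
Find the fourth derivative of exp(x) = exp(x)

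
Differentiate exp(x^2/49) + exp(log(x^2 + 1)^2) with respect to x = (2*x^3*exp(x^2/49) + 2*x*exp(x^2/49) + 196*x*exp(log(x^2 + 1)^2)*log(x^2 + 1))/(49*x^2 + 49)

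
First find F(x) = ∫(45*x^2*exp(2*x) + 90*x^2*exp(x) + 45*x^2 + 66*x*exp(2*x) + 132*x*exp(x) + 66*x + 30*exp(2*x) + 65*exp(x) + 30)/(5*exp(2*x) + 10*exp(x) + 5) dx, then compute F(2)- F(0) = exp(2)/(1 + exp(2)) + 619/10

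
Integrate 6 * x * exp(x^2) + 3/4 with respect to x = 3*x/4 + 3*exp(x^2) + C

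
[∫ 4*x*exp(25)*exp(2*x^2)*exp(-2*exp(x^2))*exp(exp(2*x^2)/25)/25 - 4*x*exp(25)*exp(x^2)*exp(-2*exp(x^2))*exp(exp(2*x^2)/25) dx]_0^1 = -exp(576/25) + exp((-5 + E/5)^2)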